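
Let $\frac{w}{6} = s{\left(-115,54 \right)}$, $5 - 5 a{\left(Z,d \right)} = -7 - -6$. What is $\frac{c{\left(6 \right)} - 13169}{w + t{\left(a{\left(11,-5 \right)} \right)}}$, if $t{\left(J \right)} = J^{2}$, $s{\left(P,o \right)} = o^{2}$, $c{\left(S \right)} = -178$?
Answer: $- \frac{37075}{48604} \approx -0.7628$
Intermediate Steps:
$a{\left(Z,d \right)} = \frac{6}{5}$ ($a{\left(Z,d \right)} = 1 - \frac{-7 - -6}{5} = 1 - \frac{-7 + 6}{5} = 1 - - \frac{1}{5} = 1 + \frac{1}{5} = \frac{6}{5}$)
$w = 17496$ ($w = 6 \cdot 54^{2} = 6 \cdot 2916 = 17496$)
$\frac{c{\left(6 \right)} - 13169}{w + t{\left(a{\left(11,-5 \right)} \right)}} = \frac{-178 - 13169}{17496 + \left(\frac{6}{5}\right)^{2}} = - \frac{13347}{17496 + \frac{36}{25}} = - \frac{13347}{\frac{437436}{25}} = \left(-13347\right) \frac{25}{437436} = - \frac{37075}{48604}$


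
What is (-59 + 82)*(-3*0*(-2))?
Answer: 0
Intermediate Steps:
(-59 + 82)*(-3*0*(-2)) = 23*(0*(-2)) = 23*0 = 0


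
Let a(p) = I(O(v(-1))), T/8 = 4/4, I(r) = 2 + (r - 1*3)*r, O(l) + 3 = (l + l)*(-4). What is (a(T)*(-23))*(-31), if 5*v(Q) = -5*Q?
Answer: 111228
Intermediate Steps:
v(Q) = -Q (v(Q) = (-5*Q)/5 = -Q)
O(l) = -3 - 8*l (O(l) = -3 + (l + l)*(-4) = -3 + (2*l)*(-4) = -3 - 8*l)
I(r) = 2 + r*(-3 + r) (I(r) = 2 + (r - 3)*r = 2 + (-3 + r)*r = 2 + r*(-3 + r))
T = 8 (T = 8*(4/4) = 8*(4*(¼)) = 8*1 = 8)
a(p) = 156 (a(p) = 2 + (-3 - (-8)*(-1))² - 3*(-3 - (-8)*(-1)) = 2 + (-3 - 8*1)² - 3*(-3 - 8*1) = 2 + (-3 - 8)² - 3*(-3 - 8) = 2 + (-11)² - 3*(-11) = 2 + 121 + 33 = 156)
(a(T)*(-23))*(-31) = (156*(-23))*(-31) = -3588*(-31) = 111228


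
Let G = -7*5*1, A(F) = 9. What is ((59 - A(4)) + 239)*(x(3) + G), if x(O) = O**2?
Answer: -7514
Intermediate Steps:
G = -35 (G = -35*1 = -35)
((59 - A(4)) + 239)*(x(3) + G) = ((59 - 1*9) + 239)*(3**2 - 35) = ((59 - 9) + 239)*(9 - 35) = (50 + 239)*(-26) = 289*(-26) = -7514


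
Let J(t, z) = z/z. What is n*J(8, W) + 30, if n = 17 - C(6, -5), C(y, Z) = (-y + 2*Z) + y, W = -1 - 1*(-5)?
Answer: 57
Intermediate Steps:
W = 4 (W = -1 + 5 = 4)
J(t, z) = 1
C(y, Z) = 2*Z
n = 27 (n = 17 - 2*(-5) = 17 - 1*(-10) = 17 + 10 = 27)
n*J(8, W) + 30 = 27*1 + 30 = 27 + 30 = 57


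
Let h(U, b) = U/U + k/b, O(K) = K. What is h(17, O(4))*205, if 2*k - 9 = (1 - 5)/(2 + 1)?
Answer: 9635/24 ≈ 401.46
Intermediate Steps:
k = 23/6 (k = 9/2 + ((1 - 5)/(2 + 1))/2 = 9/2 + (-4/3)/2 = 9/2 + (-4*1/3)/2 = 9/2 + (1/2)*(-4/3) = 9/2 - 2/3 = 23/6 ≈ 3.8333)
h(U, b) = 1 + 23/(6*b) (h(U, b) = U/U + 23/(6*b) = 1 + 23/(6*b))
h(17, O(4))*205 = ((23/6 + 4)/4)*205 = ((1/4)*(47/6))*205 = (47/24)*205 = 9635/24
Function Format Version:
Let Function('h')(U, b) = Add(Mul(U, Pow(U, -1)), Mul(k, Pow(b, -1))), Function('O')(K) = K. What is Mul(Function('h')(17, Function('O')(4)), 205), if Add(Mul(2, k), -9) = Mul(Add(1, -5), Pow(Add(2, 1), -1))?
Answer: Rational(9635, 24) ≈ 401.46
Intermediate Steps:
k = Rational(23, 6) (k = Add(Rational(9, 2), Mul(Rational(1, 2), Mul(Add(1, -5), Pow(Add(2, 1), -1)))) = Add(Rational(9, 2), Mul(Rational(1, 2), Mul(-4, Pow(3, -1)))) = Add(Rational(9, 2), Mul(Rational(1, 2), Mul(-4, Rational(1, 3)))) = Add(Rational(9, 2), Mul(Rational(1, 2), Rational(-4, 3))) = Add(Rational(9, 2), Rational(-2, 3)) = Rational(23, 6) ≈ 3.8333)
Function('h')(U, b) = Add(1, Mul(Rational(23, 6), Pow(b, -1))) (Function('h')(U, b) = Add(Mul(U, Pow(U, -1)), Mul(Rational(23, 6), Pow(b, -1))) = Add(1, Mul(Rational(23, 6), Pow(b, -1))))
Mul(Function('h')(17, Function('O')(4)), 205) = Mul(Mul(Pow(4, -1), Add(Rational(23, 6), 4)), 205) = Mul(Mul(Rational(1, 4), Rational(47, 6)), 205) = Mul(Rational(47, 24), 205) = Rational(9635, 24)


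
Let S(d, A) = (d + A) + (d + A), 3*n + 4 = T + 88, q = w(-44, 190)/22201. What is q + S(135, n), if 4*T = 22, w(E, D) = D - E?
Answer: 21957491/66603 ≈ 329.68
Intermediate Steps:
T = 11/2 (T = (1/4)*22 = 11/2 ≈ 5.5000)
q = 234/22201 (q = (190 - 1*(-44))/22201 = (190 + 44)*(1/22201) = 234*(1/22201) = 234/22201 ≈ 0.010540)
n = 179/6 (n = -4/3 + (11/2 + 88)/3 = -4/3 + (1/3)*(187/2) = -4/3 + 187/6 = 179/6 ≈ 29.833)
S(d, A) = 2*A + 2*d (S(d, A) = (A + d) + (A + d) = 2*A + 2*d)
q + S(135, n) = 234/22201 + (2*(179/6) + 2*135) = 234/22201 + (179/3 + 270) = 234/22201 + 989/3 = 21957491/66603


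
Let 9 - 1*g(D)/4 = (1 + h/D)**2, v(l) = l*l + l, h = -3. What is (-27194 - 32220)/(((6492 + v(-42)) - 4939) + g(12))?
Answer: -237656/13235 ≈ -17.957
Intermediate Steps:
v(l) = l + l**2 (v(l) = l**2 + l = l + l**2)
g(D) = 36 - 4*(1 - 3/D)**2
(-27194 - 32220)/(((6492 + v(-42)) - 4939) + g(12)) = (-27194 - 32220)/(((6492 - 42*(1 - 42)) - 4939) + (32 - 36/12**2 + 24/12)) = -59414/(((6492 - 42*(-41)) - 4939) + (32 - 36*1/144 + 24*(1/12))) = -59414/(((6492 + 1722) - 4939) + (32 - 1/4 + 2)) = -59414/((8214 - 4939) + 135/4) = -59414/(3275 + 135/4) = -59414/13235/4 = -59414*4/13235 = -237656/13235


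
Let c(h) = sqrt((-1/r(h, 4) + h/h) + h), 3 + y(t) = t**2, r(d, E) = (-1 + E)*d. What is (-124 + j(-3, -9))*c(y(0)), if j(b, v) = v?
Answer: -133*I*sqrt(17)/3 ≈ -182.79*I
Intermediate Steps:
r(d, E) = d*(-1 + E)
y(t) = -3 + t**2
c(h) = sqrt(1 + h - 1/(3*h)) (c(h) = sqrt((-1/(h*(-1 + 4)) + h/h) + h) = sqrt((-1/(h*3) + 1) + h) = sqrt((-1/(3*h) + 1) + h) = sqrt((1 - 1/(3*h)) + h) = sqrt(1 + h - 1/(3*h)))
(-124 + j(-3, -9))*c(y(0)) = (-124 - 9)*(sqrt(9 - 3/(-3 + 0**2) + 9*(-3 + 0**2))/3) = -133*sqrt(9 - 3/(-3 + 0) + 9*(-3 + 0))/3 = -133*sqrt(9 - 3/(-3) + 9*(-3))/3 = -133*sqrt(9 - 3*(-1/3) - 27)/3 = -133*sqrt(9 + 1 - 27)/3 = -133*sqrt(-17)/3 = -133*I*sqrt(17)/3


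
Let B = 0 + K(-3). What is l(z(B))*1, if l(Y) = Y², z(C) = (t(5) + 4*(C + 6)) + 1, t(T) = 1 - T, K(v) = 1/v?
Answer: 3481/9 ≈ 386.78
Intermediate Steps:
B = -⅓ (B = 0 + 1/(-3) = 0 - ⅓ = -⅓ ≈ -0.33333)
z(C) = 21 + 4*C (z(C) = ((1 - 1*5) + 4*(C + 6)) + 1 = ((1 - 5) + 4*(6 + C)) + 1 = (-4 + (24 + 4*C)) + 1 = (20 + 4*C) + 1 = 21 + 4*C)
l(z(B))*1 = (21 + 4*(-⅓))²*1 = (21 - 4/3)²*1 = (59/3)²*1 = (3481/9)*1 = 3481/9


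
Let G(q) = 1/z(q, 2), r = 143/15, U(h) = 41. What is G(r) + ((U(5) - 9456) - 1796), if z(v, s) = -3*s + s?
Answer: -44845/4 ≈ -11211.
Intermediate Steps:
r = 143/15 (r = 143*(1/15) = 143/15 ≈ 9.5333)
z(v, s) = -2*s
G(q) = -¼ (G(q) = 1/(-2*2) = 1/(-4) = -¼)
G(r) + ((U(5) - 9456) - 1796) = -¼ + ((41 - 9456) - 1796) = -¼ + (-9415 - 1796) = -¼ - 11211 = -44845/4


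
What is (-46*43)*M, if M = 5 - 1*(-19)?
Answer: -47472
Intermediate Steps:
M = 24 (M = 5 + 19 = 24)
(-46*43)*M = -46*43*24 = -1978*24 = -47472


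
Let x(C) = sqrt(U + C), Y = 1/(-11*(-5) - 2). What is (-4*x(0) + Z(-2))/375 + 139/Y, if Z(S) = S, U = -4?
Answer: 2762623/375 - 8*I/375 ≈ 7367.0 - 0.021333*I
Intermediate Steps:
Y = 1/53 (Y = 1/(55 - 2) = 1/53 ≈ 0.018868)
x(C) = sqrt(-4 + C)
(-4*x(0) + Z(-2))/375 + 139/Y = (-4*sqrt(-4 + 0) - 2)/375 + 139/(1/53) = (-8*I - 2)*(1/375) + 139*53 = (-8*I - 2)*(1/375) + 7367 = (-2 - 8*I)*(1/375) + 7367 = (-2/375 - 8*I/375) + 7367 = 2762623/375 - 8*I/375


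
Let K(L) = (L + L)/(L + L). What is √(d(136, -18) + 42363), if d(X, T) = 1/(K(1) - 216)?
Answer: 2*√489557365/215 ≈ 205.82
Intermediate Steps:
K(L) = 1 (K(L) = (2*L)/((2*L)) = (2*L)*(1/(2*L)) = 1)
d(X, T) = -1/215 (d(X, T) = 1/(1 - 216) = 1/(-215) = -1/215)
√(d(136, -18) + 42363) = √(-1/215 + 42363) = √(9108044/215) = 2*√489557365/215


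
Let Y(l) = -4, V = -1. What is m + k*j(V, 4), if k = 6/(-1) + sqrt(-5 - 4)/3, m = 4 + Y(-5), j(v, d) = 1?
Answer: -6 + I ≈ -6.0 + 1.0*I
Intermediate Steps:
m = 0 (m = 4 - 4 = 0)
k = -6 + I (k = 6*(-1) + sqrt(-9)*(1/3) = -6 + (3*I)*(1/3) = -6 + I ≈ -6.0 + 1.0*I)
m + k*j(V, 4) = 0 + (-6 + I)*1 = 0 + (-6 + I) = -6 + I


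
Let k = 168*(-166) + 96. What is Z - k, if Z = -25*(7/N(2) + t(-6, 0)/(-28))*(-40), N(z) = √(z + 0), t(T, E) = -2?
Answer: 195044/7 + 3500*√2 ≈ 32813.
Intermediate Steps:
N(z) = √z
k = -27792 (k = -27888 + 96 = -27792)
Z = 500/7 + 3500*√2 (Z = -25*(7/(√2) - 2/(-28))*(-40) = -25*(7*(√2/2) - 2*(-1/28))*(-40) = -25*(7*√2/2 + 1/14)*(-40) = -25*(1/14 + 7*√2/2)*(-40) = (-25/14 - 175*√2/2)*(-40) = 500/7 + 3500*√2 ≈ 5021.2)
Z - k = (500/7 + 3500*√2) - 1*(-27792) = (500/7 + 3500*√2) + 27792 = 195044/7 + 3500*√2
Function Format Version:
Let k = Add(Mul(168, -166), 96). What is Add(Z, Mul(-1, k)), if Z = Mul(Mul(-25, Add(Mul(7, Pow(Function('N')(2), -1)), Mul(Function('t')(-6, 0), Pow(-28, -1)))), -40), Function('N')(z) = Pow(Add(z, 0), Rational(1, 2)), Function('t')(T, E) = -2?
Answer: Add(Rational(195044, 7), Mul(3500, Pow(2, Rational(1, 2)))) ≈ 32813.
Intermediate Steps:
Function('N')(z) = Pow(z, Rational(1, 2))
k = -27792 (k = Add(-27888, 96) = -27792)
Z = Add(Rational(500, 7), Mul(3500, Pow(2, Rational(1, 2)))) (Z = Mul(Mul(-25, Add(Mul(7, Pow(Pow(2, Rational(1, 2)), -1)), Mul(-2, Pow(-28, -1)))), -40) = Mul(Mul(-25, Add(Mul(7, Mul(Rational(1, 2), Pow(2, Rational(1, 2)))), Mul(-2, Rational(-1, 28)))), -40) = Mul(Mul(-25, Add(Mul(Rational(7, 2), Pow(2, Rational(1, 2))), Rational(1, 14))), -40) = Mul(Mul(-25, Add(Rational(1, 14), Mul(Rational(7, 2), Pow(2, Rational(1, 2))))), -40) = Mul(Add(Rational(-25, 14), Mul(Rational(-175, 2), Pow(2, Rational(1, 2)))), -40) = Add(Rational(500, 7), Mul(3500, Pow(2, Rational(1, 2)))) ≈ 5021.2)
Add(Z, Mul(-1, k)) = Add(Add(Rational(500, 7), Mul(3500, Pow(2, Rational(1, 2)))), Mul(-1, -27792)) = Add(Add(Rational(500, 7), Mul(3500, Pow(2, Rational(1, 2)))), 27792) = Add(Rational(195044, 7), Mul(3500, Pow(2, Rational(1, 2))))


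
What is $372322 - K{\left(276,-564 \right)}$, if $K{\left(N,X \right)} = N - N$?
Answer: $372322$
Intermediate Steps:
$K{\left(N,X \right)} = 0$
$372322 - K{\left(276,-564 \right)} = 372322 - 0 = 372322 + 0 = 372322$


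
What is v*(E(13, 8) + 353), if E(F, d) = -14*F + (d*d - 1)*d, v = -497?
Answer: -335475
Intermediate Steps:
E(F, d) = -14*F + d*(-1 + d**2) (E(F, d) = -14*F + (d**2 - 1)*d = -14*F + (-1 + d**2)*d = -14*F + d*(-1 + d**2))
v*(E(13, 8) + 353) = -497*((8**3 - 1*8 - 14*13) + 353) = -497*((512 - 8 - 182) + 353) = -497*(322 + 353) = -497*675 = -335475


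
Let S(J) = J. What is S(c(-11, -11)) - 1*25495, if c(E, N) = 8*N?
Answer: -25583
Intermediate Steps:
S(c(-11, -11)) - 1*25495 = 8*(-11) - 1*25495 = -88 - 25495 = -25583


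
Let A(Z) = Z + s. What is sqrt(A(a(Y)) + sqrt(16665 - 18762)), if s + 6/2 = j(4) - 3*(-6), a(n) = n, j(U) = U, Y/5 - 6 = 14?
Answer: sqrt(119 + 3*I*sqrt(233)) ≈ 11.102 + 2.0624*I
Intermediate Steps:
Y = 100 (Y = 30 + 5*14 = 30 + 70 = 100)
s = 19 (s = -3 + (4 - 3*(-6)) = -3 + (4 + 18) = -3 + 22 = 19)
A(Z) = 19 + Z (A(Z) = Z + 19 = 19 + Z)
sqrt(A(a(Y)) + sqrt(16665 - 18762)) = sqrt((19 + 100) + sqrt(16665 - 18762)) = sqrt(119 + sqrt(-2097)) = sqrt(119 + 3*I*sqrt(233))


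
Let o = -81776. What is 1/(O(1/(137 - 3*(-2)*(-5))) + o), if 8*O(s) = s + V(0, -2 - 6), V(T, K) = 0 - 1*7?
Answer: -214/17500251 ≈ -1.2228e-5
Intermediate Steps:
V(T, K) = -7 (V(T, K) = 0 - 7 = -7)
O(s) = -7/8 + s/8 (O(s) = (s - 7)/8 = (-7 + s)/8 = -7/8 + s/8)
1/(O(1/(137 - 3*(-2)*(-5))) + o) = 1/((-7/8 + 1/(8*(137 - 3*(-2)*(-5)))) - 81776) = 1/((-7/8 + 1/(8*(137 + 6*(-5)))) - 81776) = 1/((-7/8 + 1/(8*(137 - 30))) - 81776) = 1/((-7/8 + (⅛)/107) - 81776) = 1/((-7/8 + (⅛)*(1/107)) - 81776) = 1/((-7/8 + 1/856) - 81776) = 1/(-187/214 - 81776) = 1/(-17500251/214) = -214/17500251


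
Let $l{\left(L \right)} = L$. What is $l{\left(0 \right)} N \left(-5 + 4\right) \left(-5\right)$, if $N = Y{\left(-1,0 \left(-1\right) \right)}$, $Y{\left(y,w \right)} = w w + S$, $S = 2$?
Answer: $0$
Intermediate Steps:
$Y{\left(y,w \right)} = 2 + w^{2}$ ($Y{\left(y,w \right)} = w w + 2 = w^{2} + 2 = 2 + w^{2}$)
$N = 2$ ($N = 2 + \left(0 \left(-1\right)\right)^{2} = 2 + 0^{2} = 2 + 0 = 2$)
$l{\left(0 \right)} N \left(-5 + 4\right) \left(-5\right) = 0 \cdot 2 \left(-5 + 4\right) \left(-5\right) = 0 \left(\left(-1\right) \left(-5\right)\right) = 0 \cdot 5 = 0$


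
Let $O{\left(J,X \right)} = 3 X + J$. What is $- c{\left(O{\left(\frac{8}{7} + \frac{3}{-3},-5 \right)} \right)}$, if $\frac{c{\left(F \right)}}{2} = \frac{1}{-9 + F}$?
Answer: $\frac{14}{167} \approx 0.083832$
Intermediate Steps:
$O{\left(J,X \right)} = J + 3 X$
$c{\left(F \right)} = \frac{2}{-9 + F}$
$- c{\left(O{\left(\frac{8}{7} + \frac{3}{-3},-5 \right)} \right)} = - \frac{2}{-9 + \left(\left(\frac{8}{7} + \frac{3}{-3}\right) + 3 \left(-5\right)\right)} = - \frac{2}{-9 + \left(\left(8 \cdot \frac{1}{7} + 3 \left(- \frac{1}{3}\right)\right) - 15\right)} = - \frac{2}{-9 + \left(\left(\frac{8}{7} - 1\right) - 15\right)} = - \frac{2}{-9 + \left(\frac{1}{7} - 15\right)} = - \frac{2}{-9 - \frac{104}{7}} = - \frac{2}{- \frac{167}{7}} = - \frac{2 \left(-7\right)}{167} = \left(-1\right) \left(- \frac{14}{167}\right) = \frac{14}{167}$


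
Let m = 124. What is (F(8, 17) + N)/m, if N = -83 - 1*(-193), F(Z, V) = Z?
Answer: 59/62 ≈ 0.95161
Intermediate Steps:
N = 110 (N = -83 + 193 = 110)
(F(8, 17) + N)/m = (8 + 110)/124 = 118*(1/124) = 59/62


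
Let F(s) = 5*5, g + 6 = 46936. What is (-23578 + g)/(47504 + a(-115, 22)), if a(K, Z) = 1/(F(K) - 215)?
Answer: 4436880/9025759 ≈ 0.49158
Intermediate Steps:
g = 46930 (g = -6 + 46936 = 46930)
F(s) = 25
a(K, Z) = -1/190 (a(K, Z) = 1/(25 - 215) = 1/(-190) = -1/190)
(-23578 + g)/(47504 + a(-115, 22)) = (-23578 + 46930)/(47504 - 1/190) = 23352/(9025759/190) = 23352*(190/9025759) = 4436880/9025759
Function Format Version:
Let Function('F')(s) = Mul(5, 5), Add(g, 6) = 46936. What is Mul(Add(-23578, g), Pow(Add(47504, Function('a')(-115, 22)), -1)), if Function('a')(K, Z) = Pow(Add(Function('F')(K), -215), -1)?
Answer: Rational(4436880, 9025759) ≈ 0.49158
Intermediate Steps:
g = 46930 (g = Add(-6, 46936) = 46930)
Function('F')(s) = 25
Function('a')(K, Z) = Rational(-1, 190) (Function('a')(K, Z) = Pow(Add(25, -215), -1) = Pow(-190, -1) = Rational(-1, 190))
Mul(Add(-23578, g), Pow(Add(47504, Function('a')(-115, 22)), -1)) = Mul(Add(-23578, 46930), Pow(Add(47504, Rational(-1, 190)), -1)) = Mul(23352, Pow(Rational(9025759, 190), -1)) = Mul(23352, Rational(190, 9025759)) = Rational(4436880, 9025759)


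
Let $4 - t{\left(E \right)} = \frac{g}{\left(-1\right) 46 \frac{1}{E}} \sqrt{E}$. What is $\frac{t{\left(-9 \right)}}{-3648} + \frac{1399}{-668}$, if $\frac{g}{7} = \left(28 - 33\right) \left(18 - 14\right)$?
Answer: $- \frac{319139}{152304} - \frac{315 i}{13984} \approx -2.0954 - 0.022526 i$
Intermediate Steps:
$g = -140$ ($g = 7 \left(28 - 33\right) \left(18 - 14\right) = 7 \left(\left(-5\right) 4\right) = 7 \left(-20\right) = -140$)
$t{\left(E \right)} = 4 - \frac{70 E^{\frac{3}{2}}}{23}$ ($t{\left(E \right)} = 4 - - \frac{140}{\left(-1\right) 46 \frac{1}{E}} \sqrt{E} = 4 - - \frac{140}{\left(-46\right) \frac{1}{E}} \sqrt{E} = 4 - - 140 \left(- \frac{E}{46}\right) \sqrt{E} = 4 - \frac{70 E}{23} \sqrt{E} = 4 - \frac{70 E^{\frac{3}{2}}}{23}$)
$\frac{t{\left(-9 \right)}}{-3648} + \frac{1399}{-668} = \frac{4 - \frac{70 \left(-9\right)^{\frac{3}{2}}}{23}}{-3648} + \frac{1399}{-668} = \left(4 - \frac{70 \left(- 27 i\right)}{23}\right) \left(- \frac{1}{3648}\right) + 1399 \left(- \frac{1}{668}\right) = \left(4 + \frac{1890 i}{23}\right) \left(- \frac{1}{3648}\right) - \frac{1399}{668} = \left(- \frac{1}{912} - \frac{315 i}{13984}\right) - \frac{1399}{668} = - \frac{319139}{152304} - \frac{315 i}{13984}$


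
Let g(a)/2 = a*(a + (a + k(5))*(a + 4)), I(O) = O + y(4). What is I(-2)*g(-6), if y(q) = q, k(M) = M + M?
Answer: 336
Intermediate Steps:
k(M) = 2*M
I(O) = 4 + O (I(O) = O + 4 = 4 + O)
g(a) = 2*a*(a + (4 + a)*(10 + a)) (g(a) = 2*(a*(a + (a + 2*5)*(a + 4))) = 2*(a*(a + (a + 10)*(4 + a))) = 2*(a*(a + (10 + a)*(4 + a))) = 2*(a*(a + (4 + a)*(10 + a))) = 2*a*(a + (4 + a)*(10 + a)))
I(-2)*g(-6) = (4 - 2)*(2*(-6)*(40 + (-6)² + 15*(-6))) = 2*(2*(-6)*(40 + 36 - 90)) = 2*(2*(-6)*(-14)) = 2*168 = 336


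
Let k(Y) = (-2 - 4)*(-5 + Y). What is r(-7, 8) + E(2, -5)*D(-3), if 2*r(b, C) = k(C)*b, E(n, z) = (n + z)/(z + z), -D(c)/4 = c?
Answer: 333/5 ≈ 66.600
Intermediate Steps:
D(c) = -4*c
E(n, z) = (n + z)/(2*z) (E(n, z) = (n + z)/((2*z)) = (n + z)*(1/(2*z)) = (n + z)/(2*z))
k(Y) = 30 - 6*Y (k(Y) = -6*(-5 + Y) = 30 - 6*Y)
r(b, C) = b*(30 - 6*C)/2 (r(b, C) = ((30 - 6*C)*b)/2 = (b*(30 - 6*C))/2 = b*(30 - 6*C)/2)
r(-7, 8) + E(2, -5)*D(-3) = 3*(-7)*(5 - 1*8) + ((½)*(2 - 5)/(-5))*(-4*(-3)) = 3*(-7)*(5 - 8) + ((½)*(-⅕)*(-3))*12 = 3*(-7)*(-3) + (3/10)*12 = 63 + 18/5 = 333/5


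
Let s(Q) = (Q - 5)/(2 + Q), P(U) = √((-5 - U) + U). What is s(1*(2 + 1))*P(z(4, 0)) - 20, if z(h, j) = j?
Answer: -20 - 2*I*√5/5 ≈ -20.0 - 0.89443*I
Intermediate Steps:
P(U) = I*√5 (P(U) = √(-5) = I*√5)
s(Q) = (-5 + Q)/(2 + Q)
s(1*(2 + 1))*P(z(4, 0)) - 20 = ((-5 + 1*(2 + 1))/(2 + 1*(2 + 1)))*(I*√5) - 20 = ((-5 + 1*3)/(2 + 1*3))*(I*√5) - 20 = ((-5 + 3)/(2 + 3))*(I*√5) - 20 = (-2/5)*(I*√5) - 20 = ((⅕)*(-2))*(I*√5) - 20 = -2*I*√5/5 - 20 = -20 - 2*I*√5/5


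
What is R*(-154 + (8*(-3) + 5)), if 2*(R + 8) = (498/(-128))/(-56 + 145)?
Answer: 15809605/11392 ≈ 1387.8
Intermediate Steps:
R = -91385/11392 (R = -8 + ((498/(-128))/(-56 + 145))/2 = -8 + ((498*(-1/128))/89)/2 = -8 + (-249/64*1/89)/2 = -8 + (1/2)*(-249/5696) = -8 - 249/11392 = -91385/11392 ≈ -8.0219)
R*(-154 + (8*(-3) + 5)) = -91385*(-154 + (8*(-3) + 5))/11392 = -91385*(-154 + (-24 + 5))/11392 = -91385*(-154 - 19)/11392 = -91385/11392*(-173) = 15809605/11392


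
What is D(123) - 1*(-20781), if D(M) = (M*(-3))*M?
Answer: -24606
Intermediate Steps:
D(M) = -3*M² (D(M) = (-3*M)*M = -3*M²)
D(123) - 1*(-20781) = -3*123² - 1*(-20781) = -3*15129 + 20781 = -45387 + 20781 = -24606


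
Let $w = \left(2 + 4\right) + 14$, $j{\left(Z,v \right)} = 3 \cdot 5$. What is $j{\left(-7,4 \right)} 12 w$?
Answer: $3600$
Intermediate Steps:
$j{\left(Z,v \right)} = 15$
$w = 20$ ($w = 6 + 14 = 20$)
$j{\left(-7,4 \right)} 12 w = 15 \cdot 12 \cdot 20 = 180 \cdot 20 = 3600$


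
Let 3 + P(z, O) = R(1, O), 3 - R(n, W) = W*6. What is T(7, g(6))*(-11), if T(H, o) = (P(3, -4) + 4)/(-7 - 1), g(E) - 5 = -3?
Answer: 77/2 ≈ 38.500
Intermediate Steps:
R(n, W) = 3 - 6*W (R(n, W) = 3 - W*6 = 3 - 6*W)
P(z, O) = -6*O (P(z, O) = -3 + (3 - 6*O) = -6*O)
g(E) = 2 (g(E) = 5 - 3 = 2)
T(H, o) = -7/2 (T(H, o) = (-6*(-4) + 4)/(-7 - 1) = (24 + 4)/(-8) = 28*(-1/8) = -7/2)
T(7, g(6))*(-11) = -7/2*(-11) = 77/2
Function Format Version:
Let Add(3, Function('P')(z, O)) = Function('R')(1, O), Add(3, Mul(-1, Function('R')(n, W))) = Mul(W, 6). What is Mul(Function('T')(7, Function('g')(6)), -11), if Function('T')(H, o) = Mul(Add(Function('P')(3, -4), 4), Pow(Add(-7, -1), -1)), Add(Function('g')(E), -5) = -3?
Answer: Rational(77, 2) ≈ 38.500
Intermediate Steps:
Function('R')(n, W) = Add(3, Mul(-6, W)) (Function('R')(n, W) = Add(3, Mul(-1, Mul(W, 6))) = Add(3, Mul(-1, Mul(6, W))) = Add(3, Mul(-6, W)))
Function('P')(z, O) = Mul(-6, O) (Function('P')(z, O) = Add(-3, Add(3, Mul(-6, O))) = Mul(-6, O))
Function('g')(E) = 2 (Function('g')(E) = Add(5, -3) = 2)
Function('T')(H, o) = Rational(-7, 2) (Function('T')(H, o) = Mul(Add(Mul(-6, -4), 4), Pow(Add(-7, -1), -1)) = Mul(Add(24, 4), Pow(-8, -1)) = Mul(28, Rational(-1, 8)) = Rational(-7, 2))
Mul(Function('T')(7, Function('g')(6)), -11) = Mul(Rational(-7, 2), -11) = Rational(77, 2)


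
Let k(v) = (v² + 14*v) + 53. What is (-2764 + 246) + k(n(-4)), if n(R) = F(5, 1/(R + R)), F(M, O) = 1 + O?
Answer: -156927/64 ≈ -2452.0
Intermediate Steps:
n(R) = 1 + 1/(2*R) (n(R) = 1 + 1/(R + R) = 1 + 1/(2*R))
k(v) = 53 + v² + 14*v
(-2764 + 246) + k(n(-4)) = (-2764 + 246) + (53 + ((½ - 4)/(-4))² + 14*((½ - 4)/(-4))) = -2518 + (53 + (-¼*(-7/2))² + 14*(-¼*(-7/2))) = -2518 + (53 + (7/8)² + 14*(7/8)) = -2518 + (53 + 49/64 + 49/4) = -2518 + 4225/64 = -156927/64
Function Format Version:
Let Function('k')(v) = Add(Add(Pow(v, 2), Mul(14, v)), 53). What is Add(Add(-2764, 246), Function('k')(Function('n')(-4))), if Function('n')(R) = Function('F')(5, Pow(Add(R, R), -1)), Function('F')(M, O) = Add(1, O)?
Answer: Rational(-156927, 64) ≈ -2452.0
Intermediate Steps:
Function('n')(R) = Add(1, Mul(Rational(1, 2), Pow(R, -1))) (Function('n')(R) = Add(1, Pow(Add(R, R), -1)) = Add(1, Pow(Mul(2, R), -1)) = Add(1, Mul(Rational(1, 2), Pow(R, -1))))
Function('k')(v) = Add(53, Pow(v, 2), Mul(14, v))
Add(Add(-2764, 246), Function('k')(Function('n')(-4))) = Add(Add(-2764, 246), Add(53, Pow(Mul(Pow(-4, -1), Add(Rational(1, 2), -4)), 2), Mul(14, Mul(Pow(-4, -1), Add(Rational(1, 2), -4))))) = Add(-2518, Add(53, Pow(Mul(Rational(-1, 4), Rational(-7, 2)), 2), Mul(14, Mul(Rational(-1, 4), Rational(-7, 2))))) = Add(-2518, Add(53, Pow(Rational(7, 8), 2), Mul(14, Rational(7, 8)))) = Add(-2518, Add(53, Rational(49, 64), Rational(49, 4))) = Add(-2518, Rational(4225, 64)) = Rational(-156927, 64)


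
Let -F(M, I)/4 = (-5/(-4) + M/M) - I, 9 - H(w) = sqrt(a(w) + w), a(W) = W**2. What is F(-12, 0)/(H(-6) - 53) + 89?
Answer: 85015/953 - 9*sqrt(30)/1906 ≈ 89.182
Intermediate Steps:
H(w) = 9 - sqrt(w + w**2) (H(w) = 9 - sqrt(w**2 + w) = 9 - sqrt(w + w**2))
F(M, I) = -9 + 4*I (F(M, I) = -4*((-5/(-4) + M/M) - I) = -4*((-5*(-1/4) + 1) - I) = -4*((5/4 + 1) - I) = -4*(9/4 - I) = -9 + 4*I)
F(-12, 0)/(H(-6) - 53) + 89 = (-9 + 4*0)/((9 - sqrt(-6*(1 - 6))) - 53) + 89 = (-9 + 0)/((9 - sqrt(-6*(-5))) - 53) + 89 = -9/((9 - sqrt(30)) - 53) + 89 = -9/(-44 - sqrt(30)) + 89 = 89 - 9/(-44 - sqrt(30))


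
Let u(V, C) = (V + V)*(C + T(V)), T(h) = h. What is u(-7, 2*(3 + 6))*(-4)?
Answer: 616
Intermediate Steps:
u(V, C) = 2*V*(C + V) (u(V, C) = (V + V)*(C + V) = (2*V)*(C + V) = 2*V*(C + V))
u(-7, 2*(3 + 6))*(-4) = (2*(-7)*(2*(3 + 6) - 7))*(-4) = (2*(-7)*(2*9 - 7))*(-4) = (2*(-7)*(18 - 7))*(-4) = (2*(-7)*11)*(-4) = -154*(-4) = 616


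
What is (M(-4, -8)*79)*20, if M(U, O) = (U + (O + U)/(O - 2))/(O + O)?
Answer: 553/2 ≈ 276.50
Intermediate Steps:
M(U, O) = (U + (O + U)/(-2 + O))/(2*O) (M(U, O) = (U + (O + U)/(-2 + O))/((2*O)) = (U + (O + U)/(-2 + O))*(1/(2*O)) = (U + (O + U)/(-2 + O))/(2*O))
(M(-4, -8)*79)*20 = (((½)*(-8 - 1*(-4) - 8*(-4))/(-8*(-2 - 8)))*79)*20 = (((½)*(-⅛)*(-8 + 4 + 32)/(-10))*79)*20 = (((½)*(-⅛)*(-⅒)*28)*79)*20 = ((7/40)*79)*20 = (553/40)*20 = 553/2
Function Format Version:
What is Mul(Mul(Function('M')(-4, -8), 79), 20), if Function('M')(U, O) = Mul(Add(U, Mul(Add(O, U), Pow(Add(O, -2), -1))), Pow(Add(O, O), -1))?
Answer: Rational(553, 2) ≈ 276.50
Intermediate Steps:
Function('M')(U, O) = Mul(Rational(1, 2), Pow(O, -1), Add(U, Mul(Pow(Add(-2, O), -1), Add(O, U)))) (Function('M')(U, O) = Mul(Add(U, Mul(Add(O, U), Pow(Add(-2, O), -1))), Pow(Mul(2, O), -1)) = Mul(Add(U, Mul(Pow(Add(-2, O), -1), Add(O, U))), Mul(Rational(1, 2), Pow(O, -1))) = Mul(Rational(1, 2), Pow(O, -1), Add(U, Mul(Pow(Add(-2, O), -1), Add(O, U)))))
Mul(Mul(Function('M')(-4, -8), 79), 20) = Mul(Mul(Mul(Rational(1, 2), Pow(-8, -1), Pow(Add(-2, -8), -1), Add(-8, Mul(-1, -4), Mul(-8, -4))), 79), 20) = Mul(Mul(Mul(Rational(1, 2), Rational(-1, 8), Pow(-10, -1), Add(-8, 4, 32)), 79), 20) = Mul(Mul(Mul(Rational(1, 2), Rational(-1, 8), Rational(-1, 10), 28), 79), 20) = Mul(Mul(Rational(7, 40), 79), 20) = Mul(Rational(553, 40), 20) = Rational(553, 2)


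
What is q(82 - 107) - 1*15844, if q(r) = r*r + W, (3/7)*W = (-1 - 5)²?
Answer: -15135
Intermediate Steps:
W = 84 (W = 7*(-1 - 5)²/3 = (7/3)*(-6)² = (7/3)*36 = 84)
q(r) = 84 + r² (q(r) = r*r + 84 = r² + 84 = 84 + r²)
q(82 - 107) - 1*15844 = (84 + (82 - 107)²) - 1*15844 = (84 + (-25)²) - 15844 = (84 + 625) - 15844 = 709 - 15844 = -15135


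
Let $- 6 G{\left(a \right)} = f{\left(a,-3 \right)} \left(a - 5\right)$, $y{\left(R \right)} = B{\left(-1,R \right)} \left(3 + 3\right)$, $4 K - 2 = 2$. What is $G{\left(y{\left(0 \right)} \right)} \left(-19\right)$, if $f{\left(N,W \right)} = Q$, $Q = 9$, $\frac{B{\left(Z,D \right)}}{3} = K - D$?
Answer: $\frac{741}{2} \approx 370.5$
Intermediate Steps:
$K = 1$ ($K = \frac{1}{2} + \frac{1}{4} \cdot 2 = \frac{1}{2} + \frac{1}{2} = 1$)
$B{\left(Z,D \right)} = 3 - 3 D$ ($B{\left(Z,D \right)} = 3 \left(1 - D\right) = 3 - 3 D$)
$f{\left(N,W \right)} = 9$
$y{\left(R \right)} = 18 - 18 R$ ($y{\left(R \right)} = \left(3 - 3 R\right) \left(3 + 3\right) = \left(3 - 3 R\right) 6 = 18 - 18 R$)
$G{\left(a \right)} = \frac{15}{2} - \frac{3 a}{2}$ ($G{\left(a \right)} = - \frac{9 \left(a - 5\right)}{6} = - \frac{9 \left(-5 + a\right)}{6} = - \frac{-45 + 9 a}{6} = \frac{15}{2} - \frac{3 a}{2}$)
$G{\left(y{\left(0 \right)} \right)} \left(-19\right) = \left(\frac{15}{2} - \frac{3 \left(18 - 0\right)}{2}\right) \left(-19\right) = \left(\frac{15}{2} - \frac{3 \left(18 + 0\right)}{2}\right) \left(-19\right) = \left(\frac{15}{2} - 27\right) \left(-19\right) = \left(- \frac{39}{2}\right) \left(-19\right) = \frac{741}{2}$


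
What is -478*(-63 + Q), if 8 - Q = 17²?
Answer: 164432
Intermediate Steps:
Q = -281 (Q = 8 - 1*17² = 8 - 1*289 = 8 - 289 = -281)
-478*(-63 + Q) = -478*(-63 - 281) = -478*(-344) = 164432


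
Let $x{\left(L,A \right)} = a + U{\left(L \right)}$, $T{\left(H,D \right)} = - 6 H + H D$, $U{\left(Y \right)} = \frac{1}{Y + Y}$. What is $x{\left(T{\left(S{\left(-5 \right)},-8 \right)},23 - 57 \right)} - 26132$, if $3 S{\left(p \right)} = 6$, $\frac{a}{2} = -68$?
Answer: $- \frac{1471009}{56} \approx -26268.0$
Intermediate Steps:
$a = -136$ ($a = 2 \left(-68\right) = -136$)
$S{\left(p \right)} = 2$ ($S{\left(p \right)} = \frac{1}{3} \cdot 6 = 2$)
$U{\left(Y \right)} = \frac{1}{2 Y}$
$T{\left(H,D \right)} = - 6 H + D H$
$x{\left(L,A \right)} = -136 + \frac{1}{2 L}$
$x{\left(T{\left(S{\left(-5 \right)},-8 \right)},23 - 57 \right)} - 26132 = \left(-136 + \frac{1}{2 \cdot 2 \left(-6 - 8\right)}\right) - 26132 = \left(-136 + \frac{1}{2 \cdot 2 \left(-14\right)}\right) - 26132 = \left(-136 + \frac{1}{2 \left(-28\right)}\right) - 26132 = \left(-136 + \frac{1}{2} \left(- \frac{1}{28}\right)\right) - 26132 = \left(-136 - \frac{1}{56}\right) - 26132 = - \frac{7617}{56} - 26132 = - \frac{1471009}{56}$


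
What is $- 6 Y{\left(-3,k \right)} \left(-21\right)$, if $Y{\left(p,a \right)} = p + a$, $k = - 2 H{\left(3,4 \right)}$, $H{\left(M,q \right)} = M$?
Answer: $-1134$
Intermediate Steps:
$k = -6$ ($k = \left(-2\right) 3 = -6$)
$Y{\left(p,a \right)} = a + p$
$- 6 Y{\left(-3,k \right)} \left(-21\right) = - 6 \left(-6 - 3\right) \left(-21\right) = \left(-6\right) \left(-9\right) \left(-21\right) = 54 \left(-21\right) = -1134$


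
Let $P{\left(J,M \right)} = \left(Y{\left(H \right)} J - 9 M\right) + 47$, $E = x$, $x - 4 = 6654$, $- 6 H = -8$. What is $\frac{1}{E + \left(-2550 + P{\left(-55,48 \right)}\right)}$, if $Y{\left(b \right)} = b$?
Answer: $\frac{3}{10949} \approx 0.000274$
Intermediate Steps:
$H = \frac{4}{3}$ ($H = \left(- \frac{1}{6}\right) \left(-8\right) = \frac{4}{3} \approx 1.3333$)
$x = 6658$ ($x = 4 + 6654 = 6658$)
$E = 6658$
$P{\left(J,M \right)} = 47 - 9 M + \frac{4 J}{3}$ ($P{\left(J,M \right)} = \left(\frac{4 J}{3} - 9 M\right) + 47 = \left(- 9 M + \frac{4 J}{3}\right) + 47 = 47 - 9 M + \frac{4 J}{3}$)
$\frac{1}{E + \left(-2550 + P{\left(-55,48 \right)}\right)} = \frac{1}{6658 + \left(-2550 + \left(47 - 432 + \frac{4}{3} \left(-55\right)\right)\right)} = \frac{1}{6658 - \frac{9025}{3}} = \frac{1}{\frac{10949}{3}} = \frac{3}{10949}$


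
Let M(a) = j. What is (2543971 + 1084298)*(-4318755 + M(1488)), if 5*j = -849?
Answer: -78351104825856/5 ≈ -1.5670e+13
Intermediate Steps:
j = -849/5 (j = (1/5)*(-849) = -849/5 ≈ -169.80)
M(a) = -849/5
(2543971 + 1084298)*(-4318755 + M(1488)) = (2543971 + 1084298)*(-4318755 - 849/5) = 3628269*(-21594624/5) = -78351104825856/5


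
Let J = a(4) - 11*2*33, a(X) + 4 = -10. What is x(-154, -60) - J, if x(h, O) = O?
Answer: 680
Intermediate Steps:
a(X) = -14 (a(X) = -4 - 10 = -14)
J = -740 (J = -14 - 11*2*33 = -14 - 22*33 = -14 - 726 = -740)
x(-154, -60) - J = -60 - 1*(-740) = -60 + 740 = 680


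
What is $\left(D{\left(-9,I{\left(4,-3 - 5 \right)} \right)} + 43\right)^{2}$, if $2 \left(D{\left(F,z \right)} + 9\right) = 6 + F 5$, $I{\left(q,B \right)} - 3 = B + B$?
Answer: $\frac{841}{4} \approx 210.25$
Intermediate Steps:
$I{\left(q,B \right)} = 3 + 2 B$ ($I{\left(q,B \right)} = 3 + \left(B + B\right) = 3 + 2 B$)
$D{\left(F,z \right)} = -6 + \frac{5 F}{2}$ ($D{\left(F,z \right)} = -9 + \frac{6 + F 5}{2} = -9 + \frac{6 + 5 F}{2} = -9 + \left(3 + \frac{5 F}{2}\right) = -6 + \frac{5 F}{2}$)
$\left(D{\left(-9,I{\left(4,-3 - 5 \right)} \right)} + 43\right)^{2} = \left(\left(-6 + \frac{5}{2} \left(-9\right)\right) + 43\right)^{2} = \left(\left(-6 - \frac{45}{2}\right) + 43\right)^{2} = \left(- \frac{57}{2} + 43\right)^{2} = \left(\frac{29}{2}\right)^{2} = \frac{841}{4}$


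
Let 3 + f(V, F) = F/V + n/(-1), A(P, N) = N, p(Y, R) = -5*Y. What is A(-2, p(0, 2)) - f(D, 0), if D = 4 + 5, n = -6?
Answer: -3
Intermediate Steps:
D = 9
f(V, F) = 3 + F/V (f(V, F) = -3 + (F/V - 6/(-1)) = -3 + (F/V - 6*(-1)) = -3 + (F/V + 6) = -3 + (6 + F/V) = 3 + F/V)
A(-2, p(0, 2)) - f(D, 0) = -5*0 - (3 + 0/9) = 0 - (3 + 0*(⅑)) = 0 - (3 + 0) = 0 - 1*3 = 0 - 3 = -3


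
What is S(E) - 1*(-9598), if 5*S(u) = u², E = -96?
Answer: 57206/5 ≈ 11441.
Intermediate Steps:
S(u) = u²/5
S(E) - 1*(-9598) = (⅕)*(-96)² - 1*(-9598) = (⅕)*9216 + 9598 = 9216/5 + 9598 = 57206/5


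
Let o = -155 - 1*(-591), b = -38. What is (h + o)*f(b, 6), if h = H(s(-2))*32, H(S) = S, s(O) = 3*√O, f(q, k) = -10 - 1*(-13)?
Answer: 1308 + 288*I*√2 ≈ 1308.0 + 407.29*I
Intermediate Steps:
f(q, k) = 3 (f(q, k) = -10 + 13 = 3)
h = 96*I*√2 (h = (3*√(-2))*32 = (3*(I*√2))*32 = (3*I*√2)*32 = 96*I*√2 ≈ 135.76*I)
o = 436 (o = -155 + 591 = 436)
(h + o)*f(b, 6) = (96*I*√2 + 436)*3 = (436 + 96*I*√2)*3 = 1308 + 288*I*√2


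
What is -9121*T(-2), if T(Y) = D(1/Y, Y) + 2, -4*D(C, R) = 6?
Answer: -9121/2 ≈ -4560.5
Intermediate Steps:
D(C, R) = -3/2 (D(C, R) = -¼*6 = -3/2)
T(Y) = ½ (T(Y) = -3/2 + 2 = ½)
-9121*T(-2) = -9121*½ = -9121/2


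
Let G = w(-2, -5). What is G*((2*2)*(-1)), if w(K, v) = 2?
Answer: -8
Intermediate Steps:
G = 2
G*((2*2)*(-1)) = 2*((2*2)*(-1)) = 2*(4*(-1)) = 2*(-4) = -8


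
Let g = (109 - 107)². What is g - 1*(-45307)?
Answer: 45311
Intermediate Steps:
g = 4 (g = 2² = 4)
g - 1*(-45307) = 4 - 1*(-45307) = 4 + 45307 = 45311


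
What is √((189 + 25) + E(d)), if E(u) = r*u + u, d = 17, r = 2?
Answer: √265 ≈ 16.279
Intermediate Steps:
E(u) = 3*u (E(u) = 2*u + u = 3*u)
√((189 + 25) + E(d)) = √((189 + 25) + 3*17) = √(214 + 51) = √265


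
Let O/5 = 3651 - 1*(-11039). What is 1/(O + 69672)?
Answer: 1/143122 ≈ 6.9870e-6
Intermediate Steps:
O = 73450 (O = 5*(3651 - 1*(-11039)) = 5*(3651 + 11039) = 5*14690 = 73450)
1/(O + 69672) = 1/(73450 + 69672) = 1/143122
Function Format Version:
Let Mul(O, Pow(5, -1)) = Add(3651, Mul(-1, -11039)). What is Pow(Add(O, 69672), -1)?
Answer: Rational(1, 143122) ≈ 6.9870e-6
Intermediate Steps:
O = 73450 (O = Mul(5, Add(3651, Mul(-1, -11039))) = Mul(5, Add(3651, 11039)) = Mul(5, 14690) = 73450)
Pow(Add(O, 69672), -1) = Pow(Add(73450, 69672), -1) = Pow(143122, -1) = Rational(1, 143122)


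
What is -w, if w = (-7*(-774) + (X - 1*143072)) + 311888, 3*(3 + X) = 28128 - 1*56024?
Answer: -494797/3 ≈ -1.6493e+5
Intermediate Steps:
X = -27905/3 (X = -3 + (28128 - 1*56024)/3 = -3 + (28128 - 56024)/3 = -3 + (1/3)*(-27896) = -3 - 27896/3 = -27905/3 ≈ -9301.7)
w = 494797/3 (w = (-7*(-774) + (-27905/3 - 1*143072)) + 311888 = (5418 + (-27905/3 - 143072)) + 311888 = (5418 - 457121/3) + 311888 = -440867/3 + 311888 = 494797/3 ≈ 1.6493e+5)
-w = -1*494797/3 = -494797/3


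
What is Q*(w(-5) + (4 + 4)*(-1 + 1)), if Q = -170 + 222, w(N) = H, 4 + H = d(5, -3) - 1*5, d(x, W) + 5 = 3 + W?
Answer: -728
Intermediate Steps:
d(x, W) = -2 + W (d(x, W) = -5 + (3 + W) = -2 + W)
H = -14 (H = -4 + ((-2 - 3) - 1*5) = -4 + (-5 - 5) = -4 - 10 = -14)
w(N) = -14
Q = 52
Q*(w(-5) + (4 + 4)*(-1 + 1)) = 52*(-14 + (4 + 4)*(-1 + 1)) = 52*(-14 + 8*0) = 52*(-14 + 0) = 52*(-14) = -728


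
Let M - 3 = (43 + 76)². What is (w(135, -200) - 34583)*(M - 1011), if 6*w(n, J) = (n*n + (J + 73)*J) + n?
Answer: -1076822957/3 ≈ -3.5894e+8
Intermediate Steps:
M = 14164 (M = 3 + (43 + 76)² = 3 + 119² = 3 + 14161 = 14164)
w(n, J) = n/6 + n²/6 + J*(73 + J)/6 (w(n, J) = ((n*n + (J + 73)*J) + n)/6 = ((n² + (73 + J)*J) + n)/6 = ((n² + J*(73 + J)) + n)/6 = (n + n² + J*(73 + J))/6 = n/6 + n²/6 + J*(73 + J)/6)
(w(135, -200) - 34583)*(M - 1011) = (((⅙)*135 + (⅙)*(-200)² + (⅙)*135² + (73/6)*(-200)) - 34583)*(14164 - 1011) = ((45/2 + (⅙)*40000 + (⅙)*18225 - 7300/3) - 34583)*13153 = ((45/2 + 20000/3 + 6075/2 - 7300/3) - 34583)*13153 = (21880/3 - 34583)*13153 = -81869/3*13153 = -1076822957/3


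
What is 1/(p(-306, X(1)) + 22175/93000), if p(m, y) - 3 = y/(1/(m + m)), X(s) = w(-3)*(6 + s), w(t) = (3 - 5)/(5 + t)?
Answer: 3720/15948527 ≈ 0.00023325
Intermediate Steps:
w(t) = -2/(5 + t)
X(s) = -6 - s (X(s) = (-2/(5 - 3))*(6 + s) = (-2/2)*(6 + s) = (-2*1/2)*(6 + s) = -(6 + s) = -6 - s)
p(m, y) = 3 + 2*m*y (p(m, y) = 3 + y/(1/(m + m)) = 3 + y/(1/(2*m)) = 3 + y/((1/(2*m))) = 3 + y*(2*m) = 3 + 2*m*y)
1/(p(-306, X(1)) + 22175/93000) = 1/((3 + 2*(-306)*(-6 - 1*1)) + 22175/93000) = 1/((3 + 2*(-306)*(-6 - 1)) + 22175*(1/93000)) = 1/((3 + 2*(-306)*(-7)) + 887/3720) = 1/((3 + 4284) + 887/3720) = 1/(4287 + 887/3720) = 1/(15948527/3720) = 3720/15948527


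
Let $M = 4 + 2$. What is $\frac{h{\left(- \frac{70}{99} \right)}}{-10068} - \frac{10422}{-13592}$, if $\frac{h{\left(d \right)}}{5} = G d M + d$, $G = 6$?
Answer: $\frac{1320494663}{1693447668} \approx 0.77977$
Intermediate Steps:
$M = 6$
$h{\left(d \right)} = 185 d$ ($h{\left(d \right)} = 5 \left(6 d 6 + d\right) = 5 \left(36 d + d\right) = 5 \cdot 37 d = 185 d$)
$\frac{h{\left(- \frac{70}{99} \right)}}{-10068} - \frac{10422}{-13592} = \frac{185 \left(- \frac{70}{99}\right)}{-10068} - \frac{10422}{-13592} = 185 \left(\left(-70\right) \frac{1}{99}\right) \left(- \frac{1}{10068}\right) - - \frac{5211}{6796} = 185 \left(- \frac{70}{99}\right) \left(- \frac{1}{10068}\right) + \frac{5211}{6796} = \left(- \frac{12950}{99}\right) \left(- \frac{1}{10068}\right) + \frac{5211}{6796} = \frac{6475}{498366} + \frac{5211}{6796} = \frac{1320494663}{1693447668}$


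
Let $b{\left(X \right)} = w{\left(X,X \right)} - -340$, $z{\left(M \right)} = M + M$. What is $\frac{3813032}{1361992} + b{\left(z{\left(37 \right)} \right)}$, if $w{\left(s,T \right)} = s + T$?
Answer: $\frac{83558141}{170249} \approx 490.8$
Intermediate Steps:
$w{\left(s,T \right)} = T + s$
$z{\left(M \right)} = 2 M$
$b{\left(X \right)} = 340 + 2 X$ ($b{\left(X \right)} = \left(X + X\right) - -340 = 2 X + 340 = 340 + 2 X$)
$\frac{3813032}{1361992} + b{\left(z{\left(37 \right)} \right)} = \frac{3813032}{1361992} + \left(340 + 2 \cdot 2 \cdot 37\right) = 3813032 \cdot \frac{1}{1361992} + \left(340 + 2 \cdot 74\right) = \frac{476629}{170249} + \left(340 + 148\right) = \frac{476629}{170249} + 488 = \frac{83558141}{170249}$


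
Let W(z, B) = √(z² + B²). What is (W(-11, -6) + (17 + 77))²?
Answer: (94 + √157)² ≈ 11349.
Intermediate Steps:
W(z, B) = √(B² + z²)
(W(-11, -6) + (17 + 77))² = (√((-6)² + (-11)²) + (17 + 77))² = (√(36 + 121) + 94)² = (√157 + 94)² = (94 + √157)²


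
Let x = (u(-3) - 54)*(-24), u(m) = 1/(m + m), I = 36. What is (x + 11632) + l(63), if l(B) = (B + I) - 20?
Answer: 13011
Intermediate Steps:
u(m) = 1/(2*m)
l(B) = 16 + B (l(B) = (B + 36) - 20 = (36 + B) - 20 = 16 + B)
x = 1300 (x = ((½)/(-3) - 54)*(-24) = ((½)*(-⅓) - 54)*(-24) = (-⅙ - 54)*(-24) = -325/6*(-24) = 1300)
(x + 11632) + l(63) = (1300 + 11632) + (16 + 63) = 12932 + 79 = 13011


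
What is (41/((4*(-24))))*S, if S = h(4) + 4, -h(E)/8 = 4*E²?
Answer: 5207/24 ≈ 216.96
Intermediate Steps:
h(E) = -32*E²
S = -508 (S = -32*4² + 4 = -32*16 + 4 = -512 + 4 = -508)
(41/((4*(-24))))*S = (41/((4*(-24))))*(-508) = (41/(-96))*(-508) = (41*(-1/96))*(-508) = -41/96*(-508) = 5207/24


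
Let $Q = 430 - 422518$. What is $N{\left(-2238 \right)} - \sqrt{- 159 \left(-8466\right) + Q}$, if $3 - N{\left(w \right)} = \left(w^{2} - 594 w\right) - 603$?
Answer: $-6337410 - \sqrt{924006} \approx -6.3384 \cdot 10^{6}$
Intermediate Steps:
$N{\left(w \right)} = 606 - w^{2} + 594 w$ ($N{\left(w \right)} = 3 - \left(\left(w^{2} - 594 w\right) - 603\right) = 3 - \left(-603 + w^{2} - 594 w\right) = 3 + \left(603 - w^{2} + 594 w\right) = 606 - w^{2} + 594 w$)
$Q = -422088$ ($Q = 430 - 422518 = -422088$)
$N{\left(-2238 \right)} - \sqrt{- 159 \left(-8466\right) + Q} = \left(606 - \left(-2238\right)^{2} + 594 \left(-2238\right)\right) - \sqrt{- 159 \left(-8466\right) - 422088} = \left(606 - 5008644 - 1329372\right) - \sqrt{\left(-1\right) \left(-1346094\right) - 422088} = \left(606 - 5008644 - 1329372\right) - \sqrt{1346094 - 422088} = -6337410 - \sqrt{924006}$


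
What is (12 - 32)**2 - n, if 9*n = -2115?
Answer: 635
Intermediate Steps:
n = -235 (n = (1/9)*(-2115) = -235)
(12 - 32)**2 - n = (12 - 32)**2 - 1*(-235) = (-20)**2 + 235 = 400 + 235 = 635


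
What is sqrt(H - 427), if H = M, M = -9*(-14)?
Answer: I*sqrt(301) ≈ 17.349*I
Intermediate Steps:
M = 126
H = 126
sqrt(H - 427) = sqrt(126 - 427) = sqrt(-301) = I*sqrt(301)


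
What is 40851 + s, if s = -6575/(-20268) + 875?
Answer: 845709143/20268 ≈ 41726.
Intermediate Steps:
s = 17741075/20268 (s = -6575*(-1/20268) + 875 = 6575/20268 + 875 = 17741075/20268 ≈ 875.32)
40851 + s = 40851 + 17741075/20268 = 845709143/20268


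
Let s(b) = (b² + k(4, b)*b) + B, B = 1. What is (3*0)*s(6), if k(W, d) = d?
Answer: 0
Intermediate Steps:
s(b) = 1 + 2*b² (s(b) = (b² + b*b) + 1 = (b² + b²) + 1 = 2*b² + 1 = 1 + 2*b²)
(3*0)*s(6) = (3*0)*(1 + 2*6²) = 0*(1 + 2*36) = 0*(1 + 72) = 0*73 = 0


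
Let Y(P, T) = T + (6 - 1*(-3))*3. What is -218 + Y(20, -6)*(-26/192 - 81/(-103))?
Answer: -673469/3296 ≈ -204.33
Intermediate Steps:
Y(P, T) = 27 + T (Y(P, T) = T + (6 + 3)*3 = T + 9*3 = T + 27 = 27 + T)
-218 + Y(20, -6)*(-26/192 - 81/(-103)) = -218 + (27 - 6)*(-26/192 - 81/(-103)) = -218 + 21*(-26*1/192 - 81*(-1/103)) = -218 + 21*(-13/96 + 81/103) = -218 + 21*(6437/9888) = -218 + 45059/3296 = -673469/3296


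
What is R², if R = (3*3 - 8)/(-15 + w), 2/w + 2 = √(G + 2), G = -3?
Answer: 6237/1560001 - 316*I/1560001 ≈ 0.0039981 - 0.00020256*I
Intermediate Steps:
w = 2*(-2 - I)/5 (w = 2/(-2 + √(-3 + 2)) = 2/(-2 + √(-1)) = 2/(-2 + I) = 2*((-2 - I)/5) = 2*(-2 - I)/5 ≈ -0.8 - 0.4*I)
R = 5*(-79/5 + 2*I/5)/1249 (R = (3*3 - 8)/(-15 + (-⅘ - 2*I/5)) = (9 - 8)/(-79/5 - 2*I/5) = 1*(5*(-79/5 + 2*I/5)/1249) = 5*(-79/5 + 2*I/5)/1249 ≈ -0.063251 + 0.0016013*I)
R² = (-79/1249 + 2*I/1249)²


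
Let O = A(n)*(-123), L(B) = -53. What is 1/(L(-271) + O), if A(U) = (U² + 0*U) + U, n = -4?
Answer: -1/1529 ≈ -0.00065402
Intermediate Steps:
A(U) = U + U² (A(U) = (U² + 0) + U = U² + U = U + U²)
O = -1476 (O = -4*(1 - 4)*(-123) = -4*(-3)*(-123) = 12*(-123) = -1476)
1/(L(-271) + O) = 1/(-53 - 1476) = 1/(-1529) = -1/1529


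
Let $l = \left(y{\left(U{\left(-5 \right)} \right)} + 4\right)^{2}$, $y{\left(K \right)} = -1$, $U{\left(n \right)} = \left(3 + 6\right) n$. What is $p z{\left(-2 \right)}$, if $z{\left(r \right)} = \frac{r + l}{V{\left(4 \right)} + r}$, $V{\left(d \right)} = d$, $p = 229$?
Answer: $\frac{1603}{2} \approx 801.5$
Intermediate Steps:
$U{\left(n \right)} = 9 n$
$l = 9$ ($l = \left(-1 + 4\right)^{2} = 3^{2} = 9$)
$z{\left(r \right)} = \frac{9 + r}{4 + r}$ ($z{\left(r \right)} = \frac{r + 9}{4 + r} = \frac{9 + r}{4 + r}$)
$p z{\left(-2 \right)} = 229 \frac{9 - 2}{4 - 2} = 229 \cdot \frac{1}{2} \cdot 7 = 229 \cdot \frac{7}{2} = \frac{1603}{2}$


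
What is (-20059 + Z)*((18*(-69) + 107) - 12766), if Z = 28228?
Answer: -113557269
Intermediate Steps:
(-20059 + Z)*((18*(-69) + 107) - 12766) = (-20059 + 28228)*((18*(-69) + 107) - 12766) = 8169*((-1242 + 107) - 12766) = 8169*(-1135 - 12766) = 8169*(-13901) = -113557269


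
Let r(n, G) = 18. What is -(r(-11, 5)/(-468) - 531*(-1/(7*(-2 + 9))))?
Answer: -13757/1274 ≈ -10.798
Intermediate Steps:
-(r(-11, 5)/(-468) - 531*(-1/(7*(-2 + 9)))) = -(18/(-468) - 531*(-1/(7*(-2 + 9)))) = -(18*(-1/468) - 531/(7*(-7))) = -(-1/26 - 531/(-49)) = -(-1/26 - 531*(-1/49)) = -(-1/26 + 531/49) = -1*13757/1274 = -13757/1274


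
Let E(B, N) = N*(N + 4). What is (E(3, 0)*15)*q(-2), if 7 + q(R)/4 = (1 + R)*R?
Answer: 0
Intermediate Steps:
E(B, N) = N*(4 + N)
q(R) = -28 + 4*R*(1 + R) (q(R) = -28 + 4*((1 + R)*R) = -28 + 4*(R*(1 + R)) = -28 + 4*R*(1 + R))
(E(3, 0)*15)*q(-2) = ((0*(4 + 0))*15)*(-28 + 4*(-2) + 4*(-2)²) = ((0*4)*15)*(-28 - 8 + 4*4) = (0*15)*(-28 - 8 + 16) = 0*(-20) = 0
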